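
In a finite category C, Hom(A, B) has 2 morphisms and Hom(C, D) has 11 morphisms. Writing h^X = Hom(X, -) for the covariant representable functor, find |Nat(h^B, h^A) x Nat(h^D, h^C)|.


By the Yoneda lemma, Nat(h^B, h^A) is isomorphic to Hom(A, B),
so |Nat(h^B, h^A)| = |Hom(A, B)| and |Nat(h^D, h^C)| = |Hom(C, D)|.
|Hom(A, B)| = 2, |Hom(C, D)| = 11.
|Nat(h^B, h^A) x Nat(h^D, h^C)| = 2 * 11 = 22

22


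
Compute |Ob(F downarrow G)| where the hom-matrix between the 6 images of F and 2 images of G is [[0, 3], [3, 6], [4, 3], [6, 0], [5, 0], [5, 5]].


Objects of (F downarrow G) are triples (a, b, h: F(a)->G(b)).
The count equals the sum of all entries in the hom-matrix.
sum(row 0) = 3
sum(row 1) = 9
sum(row 2) = 7
sum(row 3) = 6
sum(row 4) = 5
sum(row 5) = 10
Grand total = 40

40


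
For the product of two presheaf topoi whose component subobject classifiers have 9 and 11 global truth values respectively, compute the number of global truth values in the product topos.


In a product of presheaf topoi E_1 x E_2, the subobject classifier
is Omega = Omega_1 x Omega_2 (componentwise), so
|Omega(top)| = |Omega_1(top_1)| * |Omega_2(top_2)|.
= 9 * 11 = 99.

99


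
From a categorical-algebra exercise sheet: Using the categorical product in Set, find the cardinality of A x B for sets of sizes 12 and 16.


In Set, the product A x B is the Cartesian product.
By the universal property, |A x B| = |A| * |B|.
|A x B| = 12 * 16 = 192

192


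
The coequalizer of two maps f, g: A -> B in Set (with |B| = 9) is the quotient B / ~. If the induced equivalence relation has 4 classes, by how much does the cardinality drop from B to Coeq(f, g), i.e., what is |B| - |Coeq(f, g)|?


The coequalizer Coeq(f, g) = B / ~ has one element per equivalence class.
|B| = 9, |Coeq(f, g)| = 4.
|B| - |Coeq(f, g)| = 9 - 4 = 5.

5


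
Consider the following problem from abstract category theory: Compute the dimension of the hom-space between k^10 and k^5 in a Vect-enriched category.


In Vect-enriched categories, Hom(k^n, k^m) is the space of m x n matrices.
dim(Hom(k^10, k^5)) = 5 * 10 = 50

50


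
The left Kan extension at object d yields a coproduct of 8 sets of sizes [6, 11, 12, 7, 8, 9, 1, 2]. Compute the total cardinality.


Pointwise, the left Kan extension (Lan_F H)(d) is the colimit, indexed
by the comma category (F downarrow d), of H composed with the
projection (F downarrow d) -> C. Here that colimit is given
as a coproduct (disjoint union) of sets, so its cardinality is the
sum of the sizes of the summands.
Coproduct of sets with sizes: 6 + 11 + 12 + 7 + 8 + 9 + 1 + 2
= 56

56


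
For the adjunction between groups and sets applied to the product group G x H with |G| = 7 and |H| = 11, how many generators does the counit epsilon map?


The counit epsilon_K: F(U(K)) -> K of the Free-Forgetful adjunction
maps |K| generators of F(U(K)) into K. For K = G x H (the product group),
|G x H| = |G| * |H|.
Total generators mapped = 7 * 11 = 77.

77


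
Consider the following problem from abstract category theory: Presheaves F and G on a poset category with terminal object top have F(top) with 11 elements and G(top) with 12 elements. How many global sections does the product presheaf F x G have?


Global sections of a presheaf on a poset with terminal top satisfy
Gamma(H) ~ H(top). Presheaves admit pointwise products, so
(F x G)(top) = F(top) x G(top) (Cartesian product).
|Gamma(F x G)| = |F(top)| * |G(top)| = 11 * 12 = 132.

132


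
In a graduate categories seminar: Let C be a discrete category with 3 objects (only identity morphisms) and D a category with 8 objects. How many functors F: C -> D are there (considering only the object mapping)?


A functor from a discrete category C to D is determined by
where each object maps. Each of the 3 objects of C can map
to any of the 8 objects of D independently.
Number of functors = 8^3 = 512

512


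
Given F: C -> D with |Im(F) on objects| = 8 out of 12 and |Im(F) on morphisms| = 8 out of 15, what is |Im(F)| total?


The image of F consists of distinct objects and distinct morphisms.
|Im(F)| on objects = 8
|Im(F)| on morphisms = 8
Total image cardinality = 8 + 8 = 16

16


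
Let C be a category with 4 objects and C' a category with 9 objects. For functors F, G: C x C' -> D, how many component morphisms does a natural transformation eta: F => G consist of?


A natural transformation eta: F => G assigns one component morphism per
object of the domain category.
The domain is the product category C x C', so
|Ob(C x C')| = |Ob(C)| * |Ob(C')| = 4 * 9 = 36.
Therefore eta has 36 component morphisms.

36


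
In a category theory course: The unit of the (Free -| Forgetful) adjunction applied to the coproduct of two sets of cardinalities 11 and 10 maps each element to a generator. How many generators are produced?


The unit eta_X: X -> U(F(X)) of the Free-Forgetful adjunction
maps each element of X to a generator of F(X). For X = S + T (disjoint
union in Set), |S + T| = |S| + |T|.
Total mappings = 11 + 10 = 21.

21


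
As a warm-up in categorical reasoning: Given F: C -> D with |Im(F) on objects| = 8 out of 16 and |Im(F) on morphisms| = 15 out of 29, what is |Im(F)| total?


The image of F consists of distinct objects and distinct morphisms.
|Im(F)| on objects = 8
|Im(F)| on morphisms = 15
Total image cardinality = 8 + 15 = 23

23


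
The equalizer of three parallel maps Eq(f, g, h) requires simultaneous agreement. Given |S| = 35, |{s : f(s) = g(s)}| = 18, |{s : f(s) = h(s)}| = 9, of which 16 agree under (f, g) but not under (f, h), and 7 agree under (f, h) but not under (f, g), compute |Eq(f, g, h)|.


Eq(f, g, h) is the triple-agreement set: points in S where all three
maps take the same value. Using inclusion-exclusion on the pairwise data:
Pair (f, g) agrees on 18 points; pair (f, h) on 9 points.
Points agreeing under (f, g) but not (f, h) = 16; under (f, h) but not (f, g) = 7.
Triple-agreement = agreement-in-(f, g) minus points that agree under (f, g) but not (f, h):
|Eq(f, g, h)| = 18 - 16 = 2
(cross-check via (f, h): 9 - 7 = 2.)

2


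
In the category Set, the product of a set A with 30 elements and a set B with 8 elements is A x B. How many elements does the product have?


In Set, the product A x B is the Cartesian product.
By the universal property, |A x B| = |A| * |B|.
|A x B| = 30 * 8 = 240

240


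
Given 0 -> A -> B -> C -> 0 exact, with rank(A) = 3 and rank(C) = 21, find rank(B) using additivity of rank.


For a short exact sequence 0 -> A -> B -> C -> 0,
rank is additive: rank(B) = rank(A) + rank(C).
rank(B) = 3 + 21 = 24

24


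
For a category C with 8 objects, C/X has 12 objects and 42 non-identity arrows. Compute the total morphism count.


In the slice category C/X, objects are morphisms to X.
Identity morphisms: 12 (one per object of C/X).
Non-identity morphisms: 42.
Total = 12 + 42 = 54

54


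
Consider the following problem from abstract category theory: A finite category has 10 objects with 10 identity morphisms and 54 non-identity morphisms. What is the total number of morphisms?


Each object has an identity morphism, giving 10 identities.
Adding the 54 non-identity morphisms:
Total = 10 + 54 = 64

64


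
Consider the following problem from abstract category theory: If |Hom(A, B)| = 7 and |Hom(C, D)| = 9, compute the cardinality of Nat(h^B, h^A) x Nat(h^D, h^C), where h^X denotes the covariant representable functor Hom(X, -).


By the Yoneda lemma, Nat(h^B, h^A) is isomorphic to Hom(A, B),
so |Nat(h^B, h^A)| = |Hom(A, B)| and |Nat(h^D, h^C)| = |Hom(C, D)|.
|Hom(A, B)| = 7, |Hom(C, D)| = 9.
|Nat(h^B, h^A) x Nat(h^D, h^C)| = 7 * 9 = 63

63


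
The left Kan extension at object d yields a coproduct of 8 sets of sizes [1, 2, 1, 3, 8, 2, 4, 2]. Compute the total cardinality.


Pointwise, the left Kan extension (Lan_F H)(d) is the colimit, indexed
by the comma category (F downarrow d), of H composed with the
projection (F downarrow d) -> C. Here that colimit is given
as a coproduct (disjoint union) of sets, so its cardinality is the
sum of the sizes of the summands.
Coproduct of sets with sizes: 1 + 2 + 1 + 3 + 8 + 2 + 4 + 2
= 23

23


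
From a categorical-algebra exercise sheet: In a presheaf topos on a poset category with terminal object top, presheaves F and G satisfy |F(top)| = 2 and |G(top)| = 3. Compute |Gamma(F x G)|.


Global sections of a presheaf on a poset with terminal top satisfy
Gamma(H) ~ H(top). Presheaves admit pointwise products, so
(F x G)(top) = F(top) x G(top) (Cartesian product).
|Gamma(F x G)| = |F(top)| * |G(top)| = 2 * 3 = 6.

6


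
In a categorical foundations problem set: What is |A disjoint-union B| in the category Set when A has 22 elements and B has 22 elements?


In Set, the coproduct A + B is the disjoint union.
|A + B| = |A| + |B| = 22 + 22 = 44

44


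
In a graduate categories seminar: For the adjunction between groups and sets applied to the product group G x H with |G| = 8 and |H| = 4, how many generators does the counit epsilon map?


The counit epsilon_K: F(U(K)) -> K of the Free-Forgetful adjunction
maps |K| generators of F(U(K)) into K. For K = G x H (the product group),
|G x H| = |G| * |H|.
Total generators mapped = 8 * 4 = 32.

32


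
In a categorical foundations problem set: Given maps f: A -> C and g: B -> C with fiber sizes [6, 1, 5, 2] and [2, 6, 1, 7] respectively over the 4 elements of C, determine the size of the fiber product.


The pullback A x_C B consists of pairs (a, b) with f(a) = g(b).
For each element c in C, the fiber product has |f^-1(c)| * |g^-1(c)| elements.
Summing over C: 6 * 2 + 1 * 6 + 5 * 1 + 2 * 7
= 12 + 6 + 5 + 14 = 37

37


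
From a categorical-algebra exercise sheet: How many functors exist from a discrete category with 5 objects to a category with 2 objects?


A functor from a discrete category C to D is determined by
where each object maps. Each of the 5 objects of C can map
to any of the 2 objects of D independently.
Number of functors = 2^5 = 32

32


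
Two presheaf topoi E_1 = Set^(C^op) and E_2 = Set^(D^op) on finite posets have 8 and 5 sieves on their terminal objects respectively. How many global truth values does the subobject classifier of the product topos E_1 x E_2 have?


In a product of presheaf topoi E_1 x E_2, the subobject classifier
is Omega = Omega_1 x Omega_2 (componentwise), so
|Omega(top)| = |Omega_1(top_1)| * |Omega_2(top_2)|.
= 8 * 5 = 40.

40


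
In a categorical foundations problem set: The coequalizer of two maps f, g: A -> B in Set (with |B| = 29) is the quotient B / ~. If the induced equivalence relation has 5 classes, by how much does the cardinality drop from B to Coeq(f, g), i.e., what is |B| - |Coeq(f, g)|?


The coequalizer Coeq(f, g) = B / ~ has one element per equivalence class.
|B| = 29, |Coeq(f, g)| = 5.
|B| - |Coeq(f, g)| = 29 - 5 = 24.

24


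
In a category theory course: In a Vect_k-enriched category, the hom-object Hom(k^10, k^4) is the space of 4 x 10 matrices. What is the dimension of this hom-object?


In Vect-enriched categories, Hom(k^n, k^m) is the space of m x n matrices.
dim(Hom(k^10, k^4)) = 4 * 10 = 40

40


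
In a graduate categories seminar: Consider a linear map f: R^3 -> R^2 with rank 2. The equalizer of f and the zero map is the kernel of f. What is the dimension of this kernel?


The equalizer of f and the zero map is ker(f).
By the rank-nullity theorem: dim(ker(f)) = dim(domain) - rank(f).
dim(ker(f)) = 3 - 2 = 1

1


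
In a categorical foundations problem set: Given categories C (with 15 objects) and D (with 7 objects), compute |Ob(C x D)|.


The product category C x D has objects that are pairs (c, d).
Number of pairs = |Ob(C)| * |Ob(D)| = 15 * 7 = 105

105


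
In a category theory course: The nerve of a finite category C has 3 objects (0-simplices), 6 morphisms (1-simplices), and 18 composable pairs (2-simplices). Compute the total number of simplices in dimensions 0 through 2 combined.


The 2-skeleton of the nerve N(C) consists of simplices in dimensions 0, 1, 2:
  |N(C)_0| = 3 (objects)
  |N(C)_1| = 6 (morphisms)
  |N(C)_2| = 18 (composable pairs)
Total = 3 + 6 + 18 = 27

27


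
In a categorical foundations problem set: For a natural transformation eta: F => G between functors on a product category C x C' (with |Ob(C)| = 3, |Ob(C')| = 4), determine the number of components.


A natural transformation eta: F => G assigns one component morphism per
object of the domain category.
The domain is the product category C x C', so
|Ob(C x C')| = |Ob(C)| * |Ob(C')| = 3 * 4 = 12.
Therefore eta has 12 component morphisms.

12


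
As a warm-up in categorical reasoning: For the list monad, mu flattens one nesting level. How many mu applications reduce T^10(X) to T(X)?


Each application of mu: T^2 -> T removes one layer of nesting.
Starting at depth 10 (i.e., T^10(X)), we need to reach T(X).
Number of mu applications = 10 - 1 = 9

9


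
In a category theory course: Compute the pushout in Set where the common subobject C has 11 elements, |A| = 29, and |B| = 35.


The pushout A +_C B identifies the images of C in A and B.
|A +_C B| = |A| + |B| - |C| (for injections).
= 29 + 35 - 11 = 53

53


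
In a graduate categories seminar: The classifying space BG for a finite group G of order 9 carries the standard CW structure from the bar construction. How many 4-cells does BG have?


In the bar-construction CW model of BG, the n-cells are indexed by
n-tuples [g_1|...|g_n] of non-identity elements of G (degenerate
simplices with some g_i = e do not contribute cells), so there are
(|G| - 1)^n n-cells.
For dim = 4 with |G| = 9:
cells = (9 - 1)^4 = 8^4 = 4096

4096


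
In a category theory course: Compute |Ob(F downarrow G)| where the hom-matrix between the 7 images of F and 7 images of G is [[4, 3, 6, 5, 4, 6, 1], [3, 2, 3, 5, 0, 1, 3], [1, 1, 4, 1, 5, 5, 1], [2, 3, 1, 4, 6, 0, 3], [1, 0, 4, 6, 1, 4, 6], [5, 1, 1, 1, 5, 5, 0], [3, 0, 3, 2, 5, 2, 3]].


Objects of (F downarrow G) are triples (a, b, h: F(a)->G(b)).
The count equals the sum of all entries in the hom-matrix.
sum(row 0) = 29
sum(row 1) = 17
sum(row 2) = 18
sum(row 3) = 19
sum(row 4) = 22
sum(row 5) = 18
sum(row 6) = 18
Grand total = 141

141


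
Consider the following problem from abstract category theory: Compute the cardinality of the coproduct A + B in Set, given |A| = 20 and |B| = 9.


In Set, the coproduct A + B is the disjoint union.
|A + B| = |A| + |B| = 20 + 9 = 29

29


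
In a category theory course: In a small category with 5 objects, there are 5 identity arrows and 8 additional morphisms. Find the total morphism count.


Each object has an identity morphism, giving 5 identities.
Adding the 8 non-identity morphisms:
Total = 5 + 8 = 13

13


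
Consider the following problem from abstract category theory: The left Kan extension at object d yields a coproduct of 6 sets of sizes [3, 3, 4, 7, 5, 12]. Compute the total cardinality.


Pointwise, the left Kan extension (Lan_F H)(d) is the colimit, indexed
by the comma category (F downarrow d), of H composed with the
projection (F downarrow d) -> C. Here that colimit is given
as a coproduct (disjoint union) of sets, so its cardinality is the
sum of the sizes of the summands.
Coproduct of sets with sizes: 3 + 3 + 4 + 7 + 5 + 12
= 34

34


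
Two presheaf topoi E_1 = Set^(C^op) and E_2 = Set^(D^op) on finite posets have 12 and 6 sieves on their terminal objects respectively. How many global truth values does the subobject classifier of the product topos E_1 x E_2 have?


In a product of presheaf topoi E_1 x E_2, the subobject classifier
is Omega = Omega_1 x Omega_2 (componentwise), so
|Omega(top)| = |Omega_1(top_1)| * |Omega_2(top_2)|.
= 12 * 6 = 72.

72


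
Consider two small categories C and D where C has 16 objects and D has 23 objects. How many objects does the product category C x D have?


The product category C x D has objects that are pairs (c, d).
Number of pairs = |Ob(C)| * |Ob(D)| = 16 * 23 = 368

368


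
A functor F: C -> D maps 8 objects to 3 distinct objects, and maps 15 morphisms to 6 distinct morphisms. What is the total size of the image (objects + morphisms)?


The image of F consists of distinct objects and distinct morphisms.
|Im(F)| on objects = 3
|Im(F)| on morphisms = 6
Total image cardinality = 3 + 6 = 9

9


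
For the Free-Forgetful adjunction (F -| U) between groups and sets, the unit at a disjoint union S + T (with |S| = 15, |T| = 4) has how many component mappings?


The unit eta_X: X -> U(F(X)) of the Free-Forgetful adjunction
maps each element of X to a generator of F(X). For X = S + T (disjoint
union in Set), |S + T| = |S| + |T|.
Total mappings = 15 + 4 = 19.

19


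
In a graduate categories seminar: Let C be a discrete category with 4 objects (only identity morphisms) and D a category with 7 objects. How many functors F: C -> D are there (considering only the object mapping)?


A functor from a discrete category C to D is determined by
where each object maps. Each of the 4 objects of C can map
to any of the 7 objects of D independently.
Number of functors = 7^4 = 2401

2401


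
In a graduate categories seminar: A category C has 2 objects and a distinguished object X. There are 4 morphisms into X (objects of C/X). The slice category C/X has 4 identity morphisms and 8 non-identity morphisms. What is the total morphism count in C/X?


In the slice category C/X, objects are morphisms to X.
Identity morphisms: 4 (one per object of C/X).
Non-identity morphisms: 8.
Total = 4 + 8 = 12

12


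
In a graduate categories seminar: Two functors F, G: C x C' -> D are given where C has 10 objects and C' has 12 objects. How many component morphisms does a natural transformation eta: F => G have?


A natural transformation eta: F => G assigns one component morphism per
object of the domain category.
The domain is the product category C x C', so
|Ob(C x C')| = |Ob(C)| * |Ob(C')| = 10 * 12 = 120.
Therefore eta has 120 component morphisms.

120


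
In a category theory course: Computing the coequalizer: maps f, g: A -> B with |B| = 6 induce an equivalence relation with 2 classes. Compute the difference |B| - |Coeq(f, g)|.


The coequalizer Coeq(f, g) = B / ~ has one element per equivalence class.
|B| = 6, |Coeq(f, g)| = 2.
|B| - |Coeq(f, g)| = 6 - 2 = 4.

4


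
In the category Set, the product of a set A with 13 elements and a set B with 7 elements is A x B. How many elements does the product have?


In Set, the product A x B is the Cartesian product.
By the universal property, |A x B| = |A| * |B|.
|A x B| = 13 * 7 = 91

91


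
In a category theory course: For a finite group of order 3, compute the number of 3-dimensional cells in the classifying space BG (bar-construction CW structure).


In the bar-construction CW model of BG, the n-cells are indexed by
n-tuples [g_1|...|g_n] of non-identity elements of G (degenerate
simplices with some g_i = e do not contribute cells), so there are
(|G| - 1)^n n-cells.
For dim = 3 with |G| = 3:
cells = (3 - 1)^3 = 2^3 = 8

8


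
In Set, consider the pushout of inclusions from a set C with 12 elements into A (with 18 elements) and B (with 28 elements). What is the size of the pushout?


The pushout A +_C B identifies the images of C in A and B.
|A +_C B| = |A| + |B| - |C| (for injections).
= 18 + 28 - 12 = 34

34


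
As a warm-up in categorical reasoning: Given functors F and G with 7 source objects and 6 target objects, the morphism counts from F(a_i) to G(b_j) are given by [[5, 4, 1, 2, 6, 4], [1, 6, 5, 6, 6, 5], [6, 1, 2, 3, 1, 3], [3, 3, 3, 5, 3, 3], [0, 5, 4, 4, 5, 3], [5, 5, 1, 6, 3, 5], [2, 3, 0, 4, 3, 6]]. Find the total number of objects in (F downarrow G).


Objects of (F downarrow G) are triples (a, b, h: F(a)->G(b)).
The count equals the sum of all entries in the hom-matrix.
sum(row 0) = 22
sum(row 1) = 29
sum(row 2) = 16
sum(row 3) = 20
sum(row 4) = 21
sum(row 5) = 25
sum(row 6) = 18
Grand total = 151

151


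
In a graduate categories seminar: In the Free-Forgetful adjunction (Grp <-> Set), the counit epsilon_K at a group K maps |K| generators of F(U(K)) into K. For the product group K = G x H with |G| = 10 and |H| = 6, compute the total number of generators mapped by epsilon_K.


The counit epsilon_K: F(U(K)) -> K of the Free-Forgetful adjunction
maps |K| generators of F(U(K)) into K. For K = G x H (the product group),
|G x H| = |G| * |H|.
Total generators mapped = 10 * 6 = 60.

60


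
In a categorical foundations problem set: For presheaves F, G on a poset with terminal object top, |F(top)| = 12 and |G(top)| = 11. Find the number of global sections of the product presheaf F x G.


Global sections of a presheaf on a poset with terminal top satisfy
Gamma(H) ~ H(top). Presheaves admit pointwise products, so
(F x G)(top) = F(top) x G(top) (Cartesian product).
|Gamma(F x G)| = |F(top)| * |G(top)| = 12 * 11 = 132.

132


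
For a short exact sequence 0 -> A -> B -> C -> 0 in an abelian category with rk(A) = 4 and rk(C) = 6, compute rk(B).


For a short exact sequence 0 -> A -> B -> C -> 0,
rank is additive: rank(B) = rank(A) + rank(C).
rank(B) = 4 + 6 = 10

10


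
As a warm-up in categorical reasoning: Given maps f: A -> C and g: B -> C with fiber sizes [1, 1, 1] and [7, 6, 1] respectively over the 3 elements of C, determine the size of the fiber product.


The pullback A x_C B consists of pairs (a, b) with f(a) = g(b).
For each element c in C, the fiber product has |f^-1(c)| * |g^-1(c)| elements.
Summing over C: 1 * 7 + 1 * 6 + 1 * 1
= 7 + 6 + 1 = 14

14


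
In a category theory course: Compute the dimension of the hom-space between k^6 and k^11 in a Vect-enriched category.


In Vect-enriched categories, Hom(k^n, k^m) is the space of m x n matrices.
dim(Hom(k^6, k^11)) = 11 * 6 = 66

66


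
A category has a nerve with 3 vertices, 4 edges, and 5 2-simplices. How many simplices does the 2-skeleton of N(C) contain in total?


The 2-skeleton of the nerve N(C) consists of simplices in dimensions 0, 1, 2:
  |N(C)_0| = 3 (objects)
  |N(C)_1| = 4 (morphisms)
  |N(C)_2| = 5 (composable pairs)
Total = 3 + 4 + 5 = 12

12


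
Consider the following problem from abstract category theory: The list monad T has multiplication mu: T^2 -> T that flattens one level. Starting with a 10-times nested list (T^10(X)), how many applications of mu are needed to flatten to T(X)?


Each application of mu: T^2 -> T removes one layer of nesting.
Starting at depth 10 (i.e., T^10(X)), we need to reach T(X).
Number of mu applications = 10 - 1 = 9

9


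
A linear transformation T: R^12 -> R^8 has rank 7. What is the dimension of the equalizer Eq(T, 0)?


The equalizer of f and the zero map is ker(f).
By the rank-nullity theorem: dim(ker(f)) = dim(domain) - rank(f).
dim(ker(f)) = 12 - 7 = 5

5


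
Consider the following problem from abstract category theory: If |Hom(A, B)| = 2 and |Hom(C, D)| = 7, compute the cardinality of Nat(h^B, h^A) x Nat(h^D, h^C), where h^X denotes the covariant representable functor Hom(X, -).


By the Yoneda lemma, Nat(h^B, h^A) is isomorphic to Hom(A, B),
so |Nat(h^B, h^A)| = |Hom(A, B)| and |Nat(h^D, h^C)| = |Hom(C, D)|.
|Hom(A, B)| = 2, |Hom(C, D)| = 7.
|Nat(h^B, h^A) x Nat(h^D, h^C)| = 2 * 7 = 14

14


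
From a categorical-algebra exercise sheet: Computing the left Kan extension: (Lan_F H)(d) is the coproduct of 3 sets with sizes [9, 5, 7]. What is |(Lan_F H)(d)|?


Pointwise, the left Kan extension (Lan_F H)(d) is the colimit, indexed
by the comma category (F downarrow d), of H composed with the
projection (F downarrow d) -> C. Here that colimit is given
as a coproduct (disjoint union) of sets, so its cardinality is the
sum of the sizes of the summands.
Coproduct of sets with sizes: 9 + 5 + 7
= 21

21


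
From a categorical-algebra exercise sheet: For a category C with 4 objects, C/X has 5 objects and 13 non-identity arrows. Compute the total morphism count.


In the slice category C/X, objects are morphisms to X.
Identity morphisms: 5 (one per object of C/X).
Non-identity morphisms: 13.
Total = 5 + 13 = 18

18


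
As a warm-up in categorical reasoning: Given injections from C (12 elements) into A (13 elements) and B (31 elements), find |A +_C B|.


The pushout A +_C B identifies the images of C in A and B.
|A +_C B| = |A| + |B| - |C| (for injections).
= 13 + 31 - 12 = 32

32


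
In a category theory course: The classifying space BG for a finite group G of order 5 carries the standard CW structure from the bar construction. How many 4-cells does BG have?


In the bar-construction CW model of BG, the n-cells are indexed by
n-tuples [g_1|...|g_n] of non-identity elements of G (degenerate
simplices with some g_i = e do not contribute cells), so there are
(|G| - 1)^n n-cells.
For dim = 4 with |G| = 5:
cells = (5 - 1)^4 = 4^4 = 256

256


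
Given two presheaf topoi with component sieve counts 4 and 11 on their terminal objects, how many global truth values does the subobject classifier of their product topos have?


In a product of presheaf topoi E_1 x E_2, the subobject classifier
is Omega = Omega_1 x Omega_2 (componentwise), so
|Omega(top)| = |Omega_1(top_1)| * |Omega_2(top_2)|.
= 4 * 11 = 44.

44


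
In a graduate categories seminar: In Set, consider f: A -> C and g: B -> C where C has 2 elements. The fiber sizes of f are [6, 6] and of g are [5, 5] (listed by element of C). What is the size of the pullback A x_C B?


The pullback A x_C B consists of pairs (a, b) with f(a) = g(b).
For each element c in C, the fiber product has |f^-1(c)| * |g^-1(c)| elements.
Summing over C: 6 * 5 + 6 * 5
= 30 + 30 = 60

60


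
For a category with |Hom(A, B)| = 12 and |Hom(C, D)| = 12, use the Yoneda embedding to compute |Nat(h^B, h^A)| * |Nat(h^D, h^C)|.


By the Yoneda lemma, Nat(h^B, h^A) is isomorphic to Hom(A, B),
so |Nat(h^B, h^A)| = |Hom(A, B)| and |Nat(h^D, h^C)| = |Hom(C, D)|.
|Hom(A, B)| = 12, |Hom(C, D)| = 12.
|Nat(h^B, h^A) x Nat(h^D, h^C)| = 12 * 12 = 144

144


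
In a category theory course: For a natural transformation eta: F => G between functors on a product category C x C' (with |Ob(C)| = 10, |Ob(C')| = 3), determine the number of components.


A natural transformation eta: F => G assigns one component morphism per
object of the domain category.
The domain is the product category C x C', so
|Ob(C x C')| = |Ob(C)| * |Ob(C')| = 10 * 3 = 30.
Therefore eta has 30 component morphisms.

30


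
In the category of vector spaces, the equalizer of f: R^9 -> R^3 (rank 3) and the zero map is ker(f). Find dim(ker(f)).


The equalizer of f and the zero map is ker(f).
By the rank-nullity theorem: dim(ker(f)) = dim(domain) - rank(f).
dim(ker(f)) = 9 - 3 = 6

6


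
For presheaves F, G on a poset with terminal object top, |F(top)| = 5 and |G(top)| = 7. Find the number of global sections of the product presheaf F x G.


Global sections of a presheaf on a poset with terminal top satisfy
Gamma(H) ~ H(top). Presheaves admit pointwise products, so
(F x G)(top) = F(top) x G(top) (Cartesian product).
|Gamma(F x G)| = |F(top)| * |G(top)| = 5 * 7 = 35.

35


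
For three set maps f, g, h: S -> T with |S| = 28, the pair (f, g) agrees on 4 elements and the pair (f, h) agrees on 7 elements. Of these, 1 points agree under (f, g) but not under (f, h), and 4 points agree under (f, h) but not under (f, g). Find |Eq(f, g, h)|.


Eq(f, g, h) is the triple-agreement set: points in S where all three
maps take the same value. Using inclusion-exclusion on the pairwise data:
Pair (f, g) agrees on 4 points; pair (f, h) on 7 points.
Points agreeing under (f, g) but not (f, h) = 1; under (f, h) but not (f, g) = 4.
Triple-agreement = agreement-in-(f, g) minus points that agree under (f, g) but not (f, h):
|Eq(f, g, h)| = 4 - 1 = 3
(cross-check via (f, h): 7 - 4 = 3.)

3


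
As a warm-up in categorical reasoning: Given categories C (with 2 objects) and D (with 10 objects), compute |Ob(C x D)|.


The product category C x D has objects that are pairs (c, d).
Number of pairs = |Ob(C)| * |Ob(D)| = 2 * 10 = 20

20


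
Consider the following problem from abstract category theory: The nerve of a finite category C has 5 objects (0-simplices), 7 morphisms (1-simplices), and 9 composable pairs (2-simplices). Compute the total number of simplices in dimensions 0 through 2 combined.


The 2-skeleton of the nerve N(C) consists of simplices in dimensions 0, 1, 2:
  |N(C)_0| = 5 (objects)
  |N(C)_1| = 7 (morphisms)
  |N(C)_2| = 9 (composable pairs)
Total = 5 + 7 + 9 = 21

21


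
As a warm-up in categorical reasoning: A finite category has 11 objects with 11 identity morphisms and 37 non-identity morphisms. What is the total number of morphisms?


Each object has an identity morphism, giving 11 identities.
Adding the 37 non-identity morphisms:
Total = 11 + 37 = 48

48


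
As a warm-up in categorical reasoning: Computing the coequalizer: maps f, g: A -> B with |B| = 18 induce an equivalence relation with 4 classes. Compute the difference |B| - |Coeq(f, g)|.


The coequalizer Coeq(f, g) = B / ~ has one element per equivalence class.
|B| = 18, |Coeq(f, g)| = 4.
|B| - |Coeq(f, g)| = 18 - 4 = 14.

14


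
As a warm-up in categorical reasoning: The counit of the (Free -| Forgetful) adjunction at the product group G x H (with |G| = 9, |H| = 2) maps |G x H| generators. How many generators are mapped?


The counit epsilon_K: F(U(K)) -> K of the Free-Forgetful adjunction
maps |K| generators of F(U(K)) into K. For K = G x H (the product group),
|G x H| = |G| * |H|.
Total generators mapped = 9 * 2 = 18.

18


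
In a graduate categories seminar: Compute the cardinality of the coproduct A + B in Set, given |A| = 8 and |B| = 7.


In Set, the coproduct A + B is the disjoint union.
|A + B| = |A| + |B| = 8 + 7 = 15

15


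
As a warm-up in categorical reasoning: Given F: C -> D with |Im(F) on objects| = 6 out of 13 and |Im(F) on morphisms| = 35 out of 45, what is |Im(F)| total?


The image of F consists of distinct objects and distinct morphisms.
|Im(F)| on objects = 6
|Im(F)| on morphisms = 35
Total image cardinality = 6 + 35 = 41

41


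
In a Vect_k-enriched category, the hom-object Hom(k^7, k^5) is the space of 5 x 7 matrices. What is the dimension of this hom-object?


In Vect-enriched categories, Hom(k^n, k^m) is the space of m x n matrices.
dim(Hom(k^7, k^5)) = 5 * 7 = 35

35


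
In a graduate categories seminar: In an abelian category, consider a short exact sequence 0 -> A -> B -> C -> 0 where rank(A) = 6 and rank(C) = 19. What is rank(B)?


For a short exact sequence 0 -> A -> B -> C -> 0,
rank is additive: rank(B) = rank(A) + rank(C).
rank(B) = 6 + 19 = 25

25


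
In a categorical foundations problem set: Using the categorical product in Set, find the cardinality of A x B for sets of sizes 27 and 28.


In Set, the product A x B is the Cartesian product.
By the universal property, |A x B| = |A| * |B|.
|A x B| = 27 * 28 = 756

756


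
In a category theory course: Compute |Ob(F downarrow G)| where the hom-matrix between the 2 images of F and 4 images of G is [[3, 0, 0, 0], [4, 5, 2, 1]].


Objects of (F downarrow G) are triples (a, b, h: F(a)->G(b)).
The count equals the sum of all entries in the hom-matrix.
sum(row 0) = 3
sum(row 1) = 12
Grand total = 15

15


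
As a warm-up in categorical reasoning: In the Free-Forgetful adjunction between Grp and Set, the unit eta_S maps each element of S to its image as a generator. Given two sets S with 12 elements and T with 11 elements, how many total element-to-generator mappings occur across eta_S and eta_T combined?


The unit eta_X: X -> U(F(X)) of the Free-Forgetful adjunction
maps each element of X to a generator of F(X). For X = S + T (disjoint
union in Set), |S + T| = |S| + |T|.
Total mappings = 12 + 11 = 23.

23


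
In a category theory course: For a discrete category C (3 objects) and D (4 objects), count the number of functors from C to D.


A functor from a discrete category C to D is determined by
where each object maps. Each of the 3 objects of C can map
to any of the 4 objects of D independently.
Number of functors = 4^3 = 64

64


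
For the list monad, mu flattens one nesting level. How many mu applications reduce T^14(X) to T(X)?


Each application of mu: T^2 -> T removes one layer of nesting.
Starting at depth 14 (i.e., T^14(X)), we need to reach T(X).
Number of mu applications = 14 - 1 = 13

13


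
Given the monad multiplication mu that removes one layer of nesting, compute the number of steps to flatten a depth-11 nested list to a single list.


Each application of mu: T^2 -> T removes one layer of nesting.
Starting at depth 11 (i.e., T^11(X)), we need to reach T(X).
Number of mu applications = 11 - 1 = 10

10


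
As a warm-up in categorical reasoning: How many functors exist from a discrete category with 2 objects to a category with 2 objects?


A functor from a discrete category C to D is determined by
where each object maps. Each of the 2 objects of C can map
to any of the 2 objects of D independently.
Number of functors = 2^2 = 4

4


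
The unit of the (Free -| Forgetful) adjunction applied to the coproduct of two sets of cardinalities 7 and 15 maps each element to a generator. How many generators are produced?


The unit eta_X: X -> U(F(X)) of the Free-Forgetful adjunction
maps each element of X to a generator of F(X). For X = S + T (disjoint
union in Set), |S + T| = |S| + |T|.
Total mappings = 7 + 15 = 22.

22


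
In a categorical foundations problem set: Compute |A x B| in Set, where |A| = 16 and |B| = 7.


In Set, the product A x B is the Cartesian product.
By the universal property, |A x B| = |A| * |B|.
|A x B| = 16 * 7 = 112

112


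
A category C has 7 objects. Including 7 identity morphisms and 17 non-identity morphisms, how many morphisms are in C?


Each object has an identity morphism, giving 7 identities.
Adding the 17 non-identity morphisms:
Total = 7 + 17 = 24

24


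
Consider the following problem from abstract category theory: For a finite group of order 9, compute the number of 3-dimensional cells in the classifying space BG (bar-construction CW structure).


In the bar-construction CW model of BG, the n-cells are indexed by
n-tuples [g_1|...|g_n] of non-identity elements of G (degenerate
simplices with some g_i = e do not contribute cells), so there are
(|G| - 1)^n n-cells.
For dim = 3 with |G| = 9:
cells = (9 - 1)^3 = 8^3 = 512

512


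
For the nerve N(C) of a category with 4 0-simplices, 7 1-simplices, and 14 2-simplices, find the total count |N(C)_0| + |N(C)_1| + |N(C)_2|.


The 2-skeleton of the nerve N(C) consists of simplices in dimensions 0, 1, 2:
  |N(C)_0| = 4 (objects)
  |N(C)_1| = 7 (morphisms)
  |N(C)_2| = 14 (composable pairs)
Total = 4 + 7 + 14 = 25

25


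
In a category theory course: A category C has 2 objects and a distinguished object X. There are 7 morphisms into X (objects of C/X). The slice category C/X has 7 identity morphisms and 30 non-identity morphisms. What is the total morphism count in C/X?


In the slice category C/X, objects are morphisms to X.
Identity morphisms: 7 (one per object of C/X).
Non-identity morphisms: 30.
Total = 7 + 30 = 37

37


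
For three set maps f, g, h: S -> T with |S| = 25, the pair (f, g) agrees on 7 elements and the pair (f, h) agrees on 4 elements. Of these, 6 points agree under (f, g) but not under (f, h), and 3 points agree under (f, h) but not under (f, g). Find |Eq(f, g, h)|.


Eq(f, g, h) is the triple-agreement set: points in S where all three
maps take the same value. Using inclusion-exclusion on the pairwise data:
Pair (f, g) agrees on 7 points; pair (f, h) on 4 points.
Points agreeing under (f, g) but not (f, h) = 6; under (f, h) but not (f, g) = 3.
Triple-agreement = agreement-in-(f, g) minus points that agree under (f, g) but not (f, h):
|Eq(f, g, h)| = 7 - 6 = 1
(cross-check via (f, h): 4 - 3 = 1.)

1


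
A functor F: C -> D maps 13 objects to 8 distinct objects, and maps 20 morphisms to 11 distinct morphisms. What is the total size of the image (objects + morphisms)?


The image of F consists of distinct objects and distinct morphisms.
|Im(F)| on objects = 8
|Im(F)| on morphisms = 11
Total image cardinality = 8 + 11 = 19

19


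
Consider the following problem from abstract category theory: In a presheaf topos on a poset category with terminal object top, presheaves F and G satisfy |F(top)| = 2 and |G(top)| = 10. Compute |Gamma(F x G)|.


Global sections of a presheaf on a poset with terminal top satisfy
Gamma(H) ~ H(top). Presheaves admit pointwise products, so
(F x G)(top) = F(top) x G(top) (Cartesian product).
|Gamma(F x G)| = |F(top)| * |G(top)| = 2 * 10 = 20.

20


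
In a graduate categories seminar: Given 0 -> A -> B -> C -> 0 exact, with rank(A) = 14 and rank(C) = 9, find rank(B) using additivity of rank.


For a short exact sequence 0 -> A -> B -> C -> 0,
rank is additive: rank(B) = rank(A) + rank(C).
rank(B) = 14 + 9 = 23

23


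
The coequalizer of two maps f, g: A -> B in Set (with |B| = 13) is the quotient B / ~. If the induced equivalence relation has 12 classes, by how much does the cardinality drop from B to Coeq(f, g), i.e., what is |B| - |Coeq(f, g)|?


The coequalizer Coeq(f, g) = B / ~ has one element per equivalence class.
|B| = 13, |Coeq(f, g)| = 12.
|B| - |Coeq(f, g)| = 13 - 12 = 1.

1


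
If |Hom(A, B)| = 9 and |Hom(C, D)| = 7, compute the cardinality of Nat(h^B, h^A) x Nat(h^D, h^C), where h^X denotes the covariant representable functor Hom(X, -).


By the Yoneda lemma, Nat(h^B, h^A) is isomorphic to Hom(A, B),
so |Nat(h^B, h^A)| = |Hom(A, B)| and |Nat(h^D, h^C)| = |Hom(C, D)|.
|Hom(A, B)| = 9, |Hom(C, D)| = 7.
|Nat(h^B, h^A) x Nat(h^D, h^C)| = 9 * 7 = 63

63


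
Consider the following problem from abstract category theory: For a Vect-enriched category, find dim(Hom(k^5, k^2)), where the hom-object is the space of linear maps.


In Vect-enriched categories, Hom(k^n, k^m) is the space of m x n matrices.
dim(Hom(k^5, k^2)) = 2 * 5 = 10

10


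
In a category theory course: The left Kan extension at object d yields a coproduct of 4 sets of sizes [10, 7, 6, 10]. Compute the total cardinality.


Pointwise, the left Kan extension (Lan_F H)(d) is the colimit, indexed
by the comma category (F downarrow d), of H composed with the
projection (F downarrow d) -> C. Here that colimit is given
as a coproduct (disjoint union) of sets, so its cardinality is the
sum of the sizes of the summands.
Coproduct of sets with sizes: 10 + 7 + 6 + 10
= 33

33


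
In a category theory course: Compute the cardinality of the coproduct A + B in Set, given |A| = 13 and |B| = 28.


In Set, the coproduct A + B is the disjoint union.
|A + B| = |A| + |B| = 13 + 28 = 41

41


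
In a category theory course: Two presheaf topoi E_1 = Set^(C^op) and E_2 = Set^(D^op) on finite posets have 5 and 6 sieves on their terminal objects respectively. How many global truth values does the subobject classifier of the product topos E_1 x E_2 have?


In a product of presheaf topoi E_1 x E_2, the subobject classifier
is Omega = Omega_1 x Omega_2 (componentwise), so
|Omega(top)| = |Omega_1(top_1)| * |Omega_2(top_2)|.
= 5 * 6 = 30.

30


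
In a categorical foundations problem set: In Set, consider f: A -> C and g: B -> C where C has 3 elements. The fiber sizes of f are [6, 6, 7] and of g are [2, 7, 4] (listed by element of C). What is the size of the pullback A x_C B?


The pullback A x_C B consists of pairs (a, b) with f(a) = g(b).
For each element c in C, the fiber product has |f^-1(c)| * |g^-1(c)| elements.
Summing over C: 6 * 2 + 6 * 7 + 7 * 4
= 12 + 42 + 28 = 82

82


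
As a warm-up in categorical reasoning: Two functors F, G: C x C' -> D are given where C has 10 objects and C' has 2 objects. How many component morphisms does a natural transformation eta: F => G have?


A natural transformation eta: F => G assigns one component morphism per
object of the domain category.
The domain is the product category C x C', so
|Ob(C x C')| = |Ob(C)| * |Ob(C')| = 10 * 2 = 20.
Therefore eta has 20 component morphisms.

20
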